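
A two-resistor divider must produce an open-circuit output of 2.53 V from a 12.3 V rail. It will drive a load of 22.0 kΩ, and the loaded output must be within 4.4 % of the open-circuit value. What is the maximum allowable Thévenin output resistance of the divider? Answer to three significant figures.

Loading drop = R_th/(R_th + R_L) ≤ 0.0440, so R_th ≤ R_L · ε/(1−ε) = 22.0 kΩ × 0.0440/0.9560 = 1.01 kΩ.
(Any R1, R2 with R2/(R1+R2) = 0.206 and R1‖R2 ≤ 1.01 kΩ will meet the spec.)

R_th ≤ 1.01 kΩ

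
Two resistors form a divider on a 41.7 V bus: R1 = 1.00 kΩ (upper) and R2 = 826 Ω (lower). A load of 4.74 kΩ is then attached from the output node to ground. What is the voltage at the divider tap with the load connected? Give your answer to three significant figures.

The load sits in parallel with R2: R2‖R_L = (826 × 4740) / (826 + 4740) = 703.4 Ω.
V_out = 41.7 × 703.4 / (1000 + 703.4) = 41.7 × 703.4/1703 = 17.2 V.

V_out ≈ 17.2 V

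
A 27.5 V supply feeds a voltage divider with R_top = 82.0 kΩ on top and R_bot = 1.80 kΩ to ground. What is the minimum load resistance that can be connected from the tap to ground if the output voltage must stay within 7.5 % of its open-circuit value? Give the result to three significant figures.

Output resistance R_th = R_top‖R_bot = (82.0 × 1.80)/83.80 = 1.761 kΩ.
The fractional drop is R_th/(R_th + R_L); requiring this ≤ 0.0750 gives R_L ≥ R_th(1/0.0750 − 1) = 1.761 × 12.33 = 21.7 kΩ.

R_L(min) ≈ 21.7 kΩ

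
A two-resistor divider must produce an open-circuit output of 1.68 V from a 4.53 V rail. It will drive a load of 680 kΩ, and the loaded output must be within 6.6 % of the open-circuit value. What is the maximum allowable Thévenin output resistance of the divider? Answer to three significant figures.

Loading drop = R_th/(R_th + R_L) ≤ 0.0660, so R_th ≤ R_L · ε/(1−ε) = 680 kΩ × 0.0660/0.9340 = 48.1 kΩ.

R_th ≤ 48.1 kΩ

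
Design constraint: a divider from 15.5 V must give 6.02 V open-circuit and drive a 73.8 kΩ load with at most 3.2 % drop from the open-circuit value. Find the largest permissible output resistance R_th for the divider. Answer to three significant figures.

Loading drop = R_th/(R_th + R_L) ≤ 0.0320, so R_th ≤ R_L · ε/(1−ε) = 73.8 kΩ × 0.0320/0.9680 = 2.44 kΩ.
(Any R1, R2 with R2/(R1+R2) = 0.388 and R1‖R2 ≤ 2.44 kΩ will meet the spec.)

R_th ≤ 2.44 kΩ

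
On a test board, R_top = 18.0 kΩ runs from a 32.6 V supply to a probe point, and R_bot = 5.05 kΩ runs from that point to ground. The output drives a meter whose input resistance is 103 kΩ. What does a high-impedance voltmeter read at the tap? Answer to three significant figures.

The load sits in parallel with R_bot: R_bot‖R_L = (5.05 × 103) / (5.05 + 103) = 4.814 kΩ.
V_out = 32.6 × 4.814 / (18.0 + 4.814) = 32.6 × 4.814/22.81 = 6.88 V.

V_out ≈ 6.88 V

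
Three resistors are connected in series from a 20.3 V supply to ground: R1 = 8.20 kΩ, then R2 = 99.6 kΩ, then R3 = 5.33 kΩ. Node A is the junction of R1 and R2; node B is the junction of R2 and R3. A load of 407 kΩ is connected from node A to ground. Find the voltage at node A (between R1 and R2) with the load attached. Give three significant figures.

Below node A the series string R2+R3 = 104.9 kΩ sits in parallel with the 407 kΩ load: 83.42 kΩ.
V_A = 20.3 × 83.42/(8.20 + 83.42) = 18.5 V.

V ≈ 18.5 V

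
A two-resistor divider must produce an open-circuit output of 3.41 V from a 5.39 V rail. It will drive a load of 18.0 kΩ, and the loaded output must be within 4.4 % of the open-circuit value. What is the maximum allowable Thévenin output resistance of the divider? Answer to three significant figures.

R_th ≤ 828 Ω

Loading drop = R_th/(R_th + R_L) ≤ 0.0440, so R_th ≤ R_L · ε/(1−ε) = 18.0 kΩ × 0.0440/0.9560 = 828 Ω.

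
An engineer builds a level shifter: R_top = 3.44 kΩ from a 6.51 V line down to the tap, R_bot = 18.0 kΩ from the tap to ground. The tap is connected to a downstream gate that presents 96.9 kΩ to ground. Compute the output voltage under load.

V_out ≈ 5.31 V

The load sits in parallel with R_bot: R_bot‖R_L = (18.0 × 96.9) / (18.0 + 96.9) = 15.18 kΩ.
V_out = 6.51 × 15.18 / (3.44 + 15.18) = 6.51 × 15.18/18.62 = 5.31 V.
(Unloaded it would have been 5.47 V.)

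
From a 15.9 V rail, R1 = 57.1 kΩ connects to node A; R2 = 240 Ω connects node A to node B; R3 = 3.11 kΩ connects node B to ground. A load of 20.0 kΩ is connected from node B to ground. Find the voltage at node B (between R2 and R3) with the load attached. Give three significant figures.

At node B, R3 is in parallel with the load: R3‖R_L = 2691 Ω.
Below node A the resistance is R2 + (R3‖R_L) = 2931 Ω, so V_A = 15.9 × 2931/60030 = 0.7764 V.
Then V_B = V_A × (R3‖R_L)/(R2 + R3‖R_L) = 0.7764 × 2691/2931 = 0.713 V.

V ≈ 0.713 V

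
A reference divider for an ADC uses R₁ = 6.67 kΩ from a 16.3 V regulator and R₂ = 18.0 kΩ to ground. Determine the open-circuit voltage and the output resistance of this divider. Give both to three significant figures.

V_th = 11.9 V, R_th = 4.87 kΩ

V_th is the open-circuit tap voltage: 16.3 × 18.0/(6.67 + 18.0) = 11.9 V.
With the supply zeroed, R₁ and R₂ appear in parallel from the tap: R_th = R₁‖R₂ = (6.67 × 18.0)/24.67 = 4.87 kΩ.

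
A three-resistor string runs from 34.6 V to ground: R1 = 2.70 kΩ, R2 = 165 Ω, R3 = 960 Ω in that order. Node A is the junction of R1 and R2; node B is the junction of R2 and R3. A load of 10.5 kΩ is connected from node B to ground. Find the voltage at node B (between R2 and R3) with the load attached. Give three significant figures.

V ≈ 8.13 V

At node B, R3 is in parallel with the load: R3‖R_L = 879.6 Ω.
Below node A the resistance is R2 + (R3‖R_L) = 1045 Ω, so V_A = 34.6 × 1045/3745 = 9.652 V.
Then V_B = V_A × (R3‖R_L)/(R2 + R3‖R_L) = 9.652 × 879.6/1045 = 8.13 V.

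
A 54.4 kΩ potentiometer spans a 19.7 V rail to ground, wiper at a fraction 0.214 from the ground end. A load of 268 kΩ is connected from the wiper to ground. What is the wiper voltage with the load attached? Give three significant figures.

The wiper splits the pot into (1−α)R = 42.76 kΩ above and αR = 11.64 kΩ below.
Lower section ‖ load = 11.16 kΩ.
V_wiper = 19.7 × 11.16/(42.76 + 11.16) = 4.08 V.

V ≈ 4.08 V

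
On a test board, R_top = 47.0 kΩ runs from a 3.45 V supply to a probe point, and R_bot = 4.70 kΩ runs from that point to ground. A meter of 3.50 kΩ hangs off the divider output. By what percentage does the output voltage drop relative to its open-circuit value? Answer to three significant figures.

The divider's output (Thévenin) resistance is R_top‖R_bot = 4.273 kΩ.
Fractional drop under load = R_th/(R_th + R_L) = 4.273 / (4.273 + 3.50) = 0.5497.
So the output falls by 55.0 %.

55.0 %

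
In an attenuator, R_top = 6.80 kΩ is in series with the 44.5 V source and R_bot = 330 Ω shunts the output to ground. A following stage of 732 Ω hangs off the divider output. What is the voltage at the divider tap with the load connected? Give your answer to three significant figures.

The load sits in parallel with R_bot: R_bot‖R_L = (330 × 732) / (330 + 732) = 227.5 Ω.
V_out = 44.5 × 227.5 / (6800 + 227.5) = 44.5 × 227.5/7027 = 1.44 V.

V_out ≈ 1.44 V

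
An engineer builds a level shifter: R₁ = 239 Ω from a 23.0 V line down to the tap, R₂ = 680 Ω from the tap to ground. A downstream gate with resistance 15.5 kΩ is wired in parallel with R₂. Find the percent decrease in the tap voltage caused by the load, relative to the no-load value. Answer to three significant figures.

1.13 %

The divider's output (Thévenin) resistance is R₁‖R₂ = 176.8 Ω.
Fractional drop under load = R_th/(R_th + R_L) = 176.8 / (176.8 + 15500) = 0.01128.
So the output falls by 1.13 %.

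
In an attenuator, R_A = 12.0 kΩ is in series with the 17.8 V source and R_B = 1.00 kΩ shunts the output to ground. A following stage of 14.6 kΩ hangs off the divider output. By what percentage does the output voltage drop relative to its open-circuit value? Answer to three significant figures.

The divider's output (Thévenin) resistance is R_A‖R_B = 0.9231 kΩ.
Fractional drop under load = R_th/(R_th + R_L) = 0.9231 / (0.9231 + 14.6) = 0.05946.
So the output falls by 5.95 %.

5.95 %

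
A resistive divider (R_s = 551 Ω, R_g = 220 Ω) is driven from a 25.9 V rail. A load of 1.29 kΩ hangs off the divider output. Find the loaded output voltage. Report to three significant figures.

The load sits in parallel with R_g: R_g‖R_L = (220 × 1290) / (220 + 1290) = 187.9 Ω.
V_out = 25.9 × 187.9 / (551 + 187.9) = 25.9 × 187.9/738.9 = 6.59 V.

V_out ≈ 6.59 V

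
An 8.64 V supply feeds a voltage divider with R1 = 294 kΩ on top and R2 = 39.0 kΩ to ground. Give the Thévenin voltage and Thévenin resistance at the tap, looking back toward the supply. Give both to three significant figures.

V_th = 1.01 V, R_th = 34.4 kΩ

V_th is the open-circuit tap voltage: 8.64 × 39.0/(294 + 39.0) = 1.01 V.
With the supply zeroed, R1 and R2 appear in parallel from the tap: R_th = R1‖R2 = (294 × 39.0)/333.0 = 34.4 kΩ.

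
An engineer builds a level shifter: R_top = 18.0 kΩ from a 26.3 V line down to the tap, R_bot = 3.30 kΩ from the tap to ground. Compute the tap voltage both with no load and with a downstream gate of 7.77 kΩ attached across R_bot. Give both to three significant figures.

Open-circuit: V = 26.3 × 3.30/(18.0 + 3.30) = 4.07 V.
With the load, R_bot becomes R_bot‖R_L = 2.316 kΩ, so V = 26.3 × 2.316/20.32 = 3.00 V.

Unloaded: 4.07 V; loaded: 3.00 V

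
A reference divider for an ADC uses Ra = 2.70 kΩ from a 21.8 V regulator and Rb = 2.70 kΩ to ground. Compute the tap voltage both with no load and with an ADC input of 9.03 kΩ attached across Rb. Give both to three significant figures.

Open-circuit: V = 21.8 × 2.70/(2.70 + 2.70) = 10.9 V.
With the load, Rb becomes Rb‖R_L = 2.079 kΩ, so V = 21.8 × 2.079/4.779 = 9.48 V.

Unloaded: 10.9 V; loaded: 9.48 V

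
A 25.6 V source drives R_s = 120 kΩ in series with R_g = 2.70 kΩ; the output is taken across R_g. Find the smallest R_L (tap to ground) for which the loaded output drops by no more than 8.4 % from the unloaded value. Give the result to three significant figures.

Output resistance R_th = R_s‖R_g = (120 × 2.70)/122.7 = 2.641 kΩ.
The fractional drop is R_th/(R_th + R_L); requiring this ≤ 0.0840 gives R_L ≥ R_th(1/0.0840 − 1) = 2.641 × 10.90 = 28.8 kΩ.

R_L(min) ≈ 28.8 kΩ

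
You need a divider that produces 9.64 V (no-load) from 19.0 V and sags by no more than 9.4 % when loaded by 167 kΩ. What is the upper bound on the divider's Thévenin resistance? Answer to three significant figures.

Loading drop = R_th/(R_th + R_L) ≤ 0.0940, so R_th ≤ R_L · ε/(1−ε) = 167 kΩ × 0.0940/0.9060 = 17.3 kΩ.

R_th ≤ 17.3 kΩ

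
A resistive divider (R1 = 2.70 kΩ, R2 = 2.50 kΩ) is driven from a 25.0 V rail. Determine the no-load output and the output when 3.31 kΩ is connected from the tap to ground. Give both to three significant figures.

Unloaded: 12.0 V; loaded: 8.63 V

Open-circuit: V = 25.0 × 2.50/(2.70 + 2.50) = 12.0 V.
With the load, R2 becomes R2‖R_L = 1.424 kΩ, so V = 25.0 × 1.424/4.124 = 8.63 V.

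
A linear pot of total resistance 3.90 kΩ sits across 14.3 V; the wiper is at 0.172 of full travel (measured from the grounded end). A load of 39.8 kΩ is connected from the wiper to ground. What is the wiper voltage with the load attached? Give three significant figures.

V ≈ 2.43 V

The wiper splits the pot into (1−α)R = 3229 Ω above and αR = 670.8 Ω below.
Lower section ‖ load = 659.7 Ω.
V_wiper = 14.3 × 659.7/(3229 + 659.7) = 2.43 V.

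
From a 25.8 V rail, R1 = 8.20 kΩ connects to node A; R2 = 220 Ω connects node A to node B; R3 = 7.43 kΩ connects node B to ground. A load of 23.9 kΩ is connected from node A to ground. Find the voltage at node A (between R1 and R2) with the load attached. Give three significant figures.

Below node A the series string R2+R3 = 7650 Ω sits in parallel with the 23900 Ω load: 5795 Ω.
V_A = 25.8 × 5795/(8200 + 5795) = 10.7 V.

V ≈ 10.7 V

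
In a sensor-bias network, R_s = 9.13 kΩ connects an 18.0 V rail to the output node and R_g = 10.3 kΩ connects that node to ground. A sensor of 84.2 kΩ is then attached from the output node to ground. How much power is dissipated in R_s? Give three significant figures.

Total resistance from the source is R_s + (R_g‖R_L) = 18.31 kΩ, so I = 18.0/18.31 kΩ = 0.9832 mA.
P = I²·R_s = (0.9832 mA)² × 9.13 kΩ = 8.83 mW.

P ≈ 8.83 mW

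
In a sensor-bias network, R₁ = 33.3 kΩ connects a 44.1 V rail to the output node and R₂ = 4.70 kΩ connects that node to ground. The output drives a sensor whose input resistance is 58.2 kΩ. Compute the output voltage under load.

V_out ≈ 5.09 V

The load sits in parallel with R₂: R₂‖R_L = (4.70 × 58.2) / (4.70 + 58.2) = 4.349 kΩ.
V_out = 44.1 × 4.349 / (33.3 + 4.349) = 44.1 × 4.349/37.65 = 5.09 V.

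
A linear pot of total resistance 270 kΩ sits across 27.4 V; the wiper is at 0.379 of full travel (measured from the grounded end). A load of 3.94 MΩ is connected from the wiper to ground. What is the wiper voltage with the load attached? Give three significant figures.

V ≈ 10.2 V

The wiper splits the pot into (1−α)R = 167.7 kΩ above and αR = 102.3 kΩ below.
Lower section ‖ load = 99.74 kΩ.
V_wiper = 27.4 × 99.74/(167.7 + 99.74) = 10.2 V.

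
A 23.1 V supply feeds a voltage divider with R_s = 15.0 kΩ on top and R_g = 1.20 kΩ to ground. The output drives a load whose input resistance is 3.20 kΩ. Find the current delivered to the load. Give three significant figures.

I_L ≈ 0.397 mA

R_g‖R_L = 0.8727 kΩ; V_out = 23.1 × 0.8727/15.87 = 1.270 V.
I_L = V_out / R_L = 1.270 / 3.20 kΩ = 0.397 mA.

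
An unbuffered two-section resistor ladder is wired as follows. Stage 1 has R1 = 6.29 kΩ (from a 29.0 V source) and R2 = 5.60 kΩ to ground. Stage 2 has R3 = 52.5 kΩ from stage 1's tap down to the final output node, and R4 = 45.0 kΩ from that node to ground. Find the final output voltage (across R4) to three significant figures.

Stage 2 presents R3+R4 = 97.50 kΩ as a load on stage 1's tap.
Stage 1's lower leg becomes R2‖(R3+R4) = 5.296 kΩ, so V_mid = 29.0 × 5.296/11.59 = 13.26 V.
Stage 2 is itself unloaded: V_out = V_mid × R4/(R3+R4) = 13.26 × 45.0/97.50 = 6.12 V.

V_out ≈ 6.12 V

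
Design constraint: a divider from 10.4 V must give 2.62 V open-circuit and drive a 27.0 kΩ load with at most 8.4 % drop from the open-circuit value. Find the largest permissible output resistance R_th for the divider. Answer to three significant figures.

R_th ≤ 2.48 kΩ

Loading drop = R_th/(R_th + R_L) ≤ 0.0840, so R_th ≤ R_L · ε/(1−ε) = 27.0 kΩ × 0.0840/0.9160 = 2.48 kΩ.
(Any R1, R2 with R2/(R1+R2) = 0.252 and R1‖R2 ≤ 2.48 kΩ will meet the spec.)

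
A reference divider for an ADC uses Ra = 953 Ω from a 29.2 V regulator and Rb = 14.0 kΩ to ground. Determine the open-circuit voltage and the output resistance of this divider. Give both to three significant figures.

V_th is the open-circuit tap voltage: 29.2 × 14000/(953 + 14000) = 27.3 V.
With the supply zeroed, Ra and Rb appear in parallel from the tap: R_th = Ra‖Rb = (953 × 14000)/14950 = 892 Ω.

V_th = 27.3 V, R_th = 892 Ω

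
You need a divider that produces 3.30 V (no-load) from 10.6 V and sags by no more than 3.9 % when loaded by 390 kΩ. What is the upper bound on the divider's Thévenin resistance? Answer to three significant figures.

Loading drop = R_th/(R_th + R_L) ≤ 0.0390, so R_th ≤ R_L · ε/(1−ε) = 390 kΩ × 0.0390/0.9610 = 15.8 kΩ.

R_th ≤ 15.8 kΩ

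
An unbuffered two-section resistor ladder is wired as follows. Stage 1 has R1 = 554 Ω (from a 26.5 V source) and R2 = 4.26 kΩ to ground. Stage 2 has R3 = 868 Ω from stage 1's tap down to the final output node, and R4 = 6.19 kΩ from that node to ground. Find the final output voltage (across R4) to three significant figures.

Stage 2 presents R3+R4 = 7058 Ω as a load on stage 1's tap.
Stage 1's lower leg becomes R2‖(R3+R4) = 2657 Ω, so V_mid = 26.5 × 2657/3211 = 21.93 V.
Stage 2 is itself unloaded: V_out = V_mid × R4/(R3+R4) = 21.93 × 6190/7058 = 19.2 V.

V_out ≈ 19.2 V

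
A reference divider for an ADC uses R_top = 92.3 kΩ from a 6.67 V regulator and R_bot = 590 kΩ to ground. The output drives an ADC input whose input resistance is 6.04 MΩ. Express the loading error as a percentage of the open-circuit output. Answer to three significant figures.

The divider's output (Thévenin) resistance is R_top‖R_bot = 79.81 kΩ.
Fractional drop under load = R_th/(R_th + R_L) = 79.81 / (79.81 + 6040) = 0.01304.
So the output falls by 1.30 %.

1.30 %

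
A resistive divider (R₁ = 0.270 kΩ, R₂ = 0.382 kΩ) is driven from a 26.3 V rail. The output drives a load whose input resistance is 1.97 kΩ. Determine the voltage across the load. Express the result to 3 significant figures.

The load sits in parallel with R₂: R₂‖R_L = (382 × 1970) / (382 + 1970) = 320.0 Ω.
V_out = 26.3 × 320.0 / (270 + 320.0) = 26.3 × 320.0/590.0 = 14.3 V.

V_out ≈ 14.3 V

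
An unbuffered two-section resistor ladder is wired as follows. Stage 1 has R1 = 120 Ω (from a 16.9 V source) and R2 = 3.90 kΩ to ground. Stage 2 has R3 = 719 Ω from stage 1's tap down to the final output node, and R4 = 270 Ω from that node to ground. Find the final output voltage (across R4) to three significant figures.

Stage 2 presents R3+R4 = 989.0 Ω as a load on stage 1's tap.
Stage 1's lower leg becomes R2‖(R3+R4) = 788.9 Ω, so V_mid = 16.9 × 788.9/908.9 = 14.67 V.
Stage 2 is itself unloaded: V_out = V_mid × R4/(R3+R4) = 14.67 × 270/989.0 = 4.00 V.

V_out ≈ 4.00 V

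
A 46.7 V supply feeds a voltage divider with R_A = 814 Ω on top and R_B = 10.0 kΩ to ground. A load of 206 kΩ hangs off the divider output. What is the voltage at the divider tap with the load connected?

V_out ≈ 43.0 V

The load sits in parallel with R_B: R_B‖R_L = (10000 × 206000) / (10000 + 206000) = 9537 Ω.
V_out = 46.7 × 9537 / (814 + 9537) = 46.7 × 9537/10350 = 43.0 V.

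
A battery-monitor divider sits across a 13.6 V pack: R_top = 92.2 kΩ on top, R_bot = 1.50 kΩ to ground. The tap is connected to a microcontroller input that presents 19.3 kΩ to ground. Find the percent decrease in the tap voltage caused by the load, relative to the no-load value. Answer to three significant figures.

The divider's output (Thévenin) resistance is R_top‖R_bot = 1.476 kΩ.
Fractional drop under load = R_th/(R_th + R_L) = 1.476 / (1.476 + 19.3) = 0.07104.
So the output falls by 7.10 %.

7.10 %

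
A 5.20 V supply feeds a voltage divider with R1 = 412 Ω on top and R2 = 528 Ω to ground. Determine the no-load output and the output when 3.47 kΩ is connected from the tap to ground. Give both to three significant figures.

Open-circuit: V = 5.20 × 528/(412 + 528) = 2.92 V.
With the load, R2 becomes R2‖R_L = 458.3 Ω, so V = 5.20 × 458.3/870.3 = 2.74 V.

Unloaded: 2.92 V; loaded: 2.74 V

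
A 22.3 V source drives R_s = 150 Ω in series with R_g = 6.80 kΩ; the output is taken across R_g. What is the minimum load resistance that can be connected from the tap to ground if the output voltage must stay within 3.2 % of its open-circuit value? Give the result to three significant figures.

R_L(min) ≈ 4.44 kΩ

Output resistance R_th = R_s‖R_g = (150 × 6800)/6950 = 146.8 Ω.
The fractional drop is R_th/(R_th + R_L); requiring this ≤ 0.0320 gives R_L ≥ R_th(1/0.0320 − 1) = 146.8 × 30.25 = 4.44 kΩ.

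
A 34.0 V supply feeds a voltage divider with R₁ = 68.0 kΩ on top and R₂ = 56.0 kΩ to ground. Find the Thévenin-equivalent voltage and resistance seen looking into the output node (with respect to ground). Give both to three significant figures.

V_th = 15.4 V, R_th = 30.7 kΩ

V_th is the open-circuit tap voltage: 34.0 × 56.0/(68.0 + 56.0) = 15.4 V.
With the supply zeroed, R₁ and R₂ appear in parallel from the tap: R_th = R₁‖R₂ = (68.0 × 56.0)/124.0 = 30.7 kΩ.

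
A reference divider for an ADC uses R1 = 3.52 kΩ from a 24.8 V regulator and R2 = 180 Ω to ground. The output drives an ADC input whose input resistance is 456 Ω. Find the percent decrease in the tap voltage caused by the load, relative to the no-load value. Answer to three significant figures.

27.3 %

The divider's output (Thévenin) resistance is R1‖R2 = 171.2 Ω.
Fractional drop under load = R_th/(R_th + R_L) = 171.2 / (171.2 + 456) = 0.2730.
So the output falls by 27.3 %.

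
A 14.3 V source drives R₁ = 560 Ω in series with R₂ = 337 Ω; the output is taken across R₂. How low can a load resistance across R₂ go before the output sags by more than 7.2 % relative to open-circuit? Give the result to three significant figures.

R_L(min) ≈ 2.71 kΩ

Output resistance R_th = R₁‖R₂ = (560 × 337)/897.0 = 210.4 Ω.
The fractional drop is R_th/(R_th + R_L); requiring this ≤ 0.0720 gives R_L ≥ R_th(1/0.0720 − 1) = 210.4 × 12.89 = 2.71 kΩ.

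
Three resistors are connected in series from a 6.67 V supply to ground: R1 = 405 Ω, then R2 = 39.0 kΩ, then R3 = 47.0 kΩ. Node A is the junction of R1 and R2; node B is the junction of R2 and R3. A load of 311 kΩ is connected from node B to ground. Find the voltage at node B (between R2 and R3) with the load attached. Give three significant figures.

At node B, R3 is in parallel with the load: R3‖R_L = 40830 Ω.
Below node A the resistance is R2 + (R3‖R_L) = 79830 Ω, so V_A = 6.67 × 79830/80230 = 6.636 V.
Then V_B = V_A × (R3‖R_L)/(R2 + R3‖R_L) = 6.636 × 40830/79830 = 3.39 V.

V ≈ 3.39 V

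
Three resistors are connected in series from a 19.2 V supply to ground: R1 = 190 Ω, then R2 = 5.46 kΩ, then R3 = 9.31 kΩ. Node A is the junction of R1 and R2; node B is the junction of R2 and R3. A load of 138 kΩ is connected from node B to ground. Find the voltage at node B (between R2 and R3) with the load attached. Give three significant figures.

At node B, R3 is in parallel with the load: R3‖R_L = 8722 Ω.
Below node A the resistance is R2 + (R3‖R_L) = 14180 Ω, so V_A = 19.2 × 14180/14370 = 18.95 V.
Then V_B = V_A × (R3‖R_L)/(R2 + R3‖R_L) = 18.95 × 8722/14180 = 11.7 V.

V ≈ 11.7 V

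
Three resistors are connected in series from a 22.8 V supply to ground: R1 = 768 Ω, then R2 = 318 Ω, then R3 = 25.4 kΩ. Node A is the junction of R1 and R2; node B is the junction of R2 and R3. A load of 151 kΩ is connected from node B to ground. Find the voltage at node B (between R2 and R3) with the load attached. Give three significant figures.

V ≈ 21.7 V

At node B, R3 is in parallel with the load: R3‖R_L = 21740 Ω.
Below node A the resistance is R2 + (R3‖R_L) = 22060 Ω, so V_A = 22.8 × 22060/22830 = 22.03 V.
Then V_B = V_A × (R3‖R_L)/(R2 + R3‖R_L) = 22.03 × 21740/22060 = 21.7 V.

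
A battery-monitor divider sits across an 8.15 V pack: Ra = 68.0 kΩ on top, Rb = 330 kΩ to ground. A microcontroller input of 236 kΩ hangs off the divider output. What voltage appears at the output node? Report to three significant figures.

The load sits in parallel with Rb: Rb‖R_L = (330 × 236) / (330 + 236) = 137.6 kΩ.
V_out = 8.15 × 137.6 / (68.0 + 137.6) = 8.15 × 137.6/205.6 = 5.45 V.

V_out ≈ 5.45 V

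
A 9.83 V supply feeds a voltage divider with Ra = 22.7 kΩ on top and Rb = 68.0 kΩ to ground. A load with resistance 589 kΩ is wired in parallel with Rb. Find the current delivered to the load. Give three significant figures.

Rb‖R_L = 60.96 kΩ; V_out = 9.83 × 60.96/83.66 = 7.163 V.
I_L = V_out / R_L = 7.163 / 589 kΩ = 0.0122 mA.

I_L ≈ 0.0122 mA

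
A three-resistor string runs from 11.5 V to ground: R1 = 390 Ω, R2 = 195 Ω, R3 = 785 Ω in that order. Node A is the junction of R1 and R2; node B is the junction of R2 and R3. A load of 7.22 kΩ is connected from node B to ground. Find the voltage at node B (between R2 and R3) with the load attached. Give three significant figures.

At node B, R3 is in parallel with the load: R3‖R_L = 708.0 Ω.
Below node A the resistance is R2 + (R3‖R_L) = 903.0 Ω, so V_A = 11.5 × 903.0/1293 = 8.031 V.
Then V_B = V_A × (R3‖R_L)/(R2 + R3‖R_L) = 8.031 × 708.0/903.0 = 6.30 V.

V ≈ 6.30 V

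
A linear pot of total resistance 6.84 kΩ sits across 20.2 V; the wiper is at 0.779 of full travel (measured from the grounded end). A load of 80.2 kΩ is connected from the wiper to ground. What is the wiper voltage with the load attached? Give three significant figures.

The wiper splits the pot into (1−α)R = 1.512 kΩ above and αR = 5.328 kΩ below.
Lower section ‖ load = 4.996 kΩ.
V_wiper = 20.2 × 4.996/(1.512 + 4.996) = 15.5 V.

V ≈ 15.5 V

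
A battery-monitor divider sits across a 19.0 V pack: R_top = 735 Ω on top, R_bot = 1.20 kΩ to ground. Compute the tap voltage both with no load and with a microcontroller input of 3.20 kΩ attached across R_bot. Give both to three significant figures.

Unloaded: 11.8 V; loaded: 10.3 V

Open-circuit: V = 19.0 × 1200/(735 + 1200) = 11.8 V.
With the load, R_bot becomes R_bot‖R_L = 872.7 Ω, so V = 19.0 × 872.7/1608 = 10.3 V.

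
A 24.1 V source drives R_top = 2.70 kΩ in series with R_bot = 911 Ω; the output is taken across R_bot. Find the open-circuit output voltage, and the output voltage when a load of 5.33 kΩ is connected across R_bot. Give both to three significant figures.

Open-circuit: V = 24.1 × 911/(2700 + 911) = 6.08 V.
With the load, R_bot becomes R_bot‖R_L = 778.0 Ω, so V = 24.1 × 778.0/3478 = 5.39 V.

Unloaded: 6.08 V; loaded: 5.39 V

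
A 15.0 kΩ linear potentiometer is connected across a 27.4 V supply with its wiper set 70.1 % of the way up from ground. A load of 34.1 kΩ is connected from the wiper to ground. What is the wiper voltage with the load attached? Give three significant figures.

The wiper splits the pot into (1−α)R = 4.485 kΩ above and αR = 10.52 kΩ below.
Lower section ‖ load = 8.037 kΩ.
V_wiper = 27.4 × 8.037/(4.485 + 8.037) = 17.6 V.

V ≈ 17.6 V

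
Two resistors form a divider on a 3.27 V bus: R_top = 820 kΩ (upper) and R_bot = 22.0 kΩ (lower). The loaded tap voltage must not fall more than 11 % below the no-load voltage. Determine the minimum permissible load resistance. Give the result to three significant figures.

Output resistance R_th = R_top‖R_bot = (820 × 22.0)/842.0 = 21.43 kΩ.
The fractional drop is R_th/(R_th + R_L); requiring this ≤ 0.110 gives R_L ≥ R_th(1/0.110 − 1) = 21.43 × 8.091 = 173 kΩ.

R_L(min) ≈ 173 kΩ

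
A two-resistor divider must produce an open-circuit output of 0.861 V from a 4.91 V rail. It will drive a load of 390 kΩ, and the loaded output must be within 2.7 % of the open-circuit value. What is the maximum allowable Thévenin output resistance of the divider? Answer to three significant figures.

R_th ≤ 10.8 kΩ

Loading drop = R_th/(R_th + R_L) ≤ 0.0270, so R_th ≤ R_L · ε/(1−ε) = 390 kΩ × 0.0270/0.9730 = 10.8 kΩ.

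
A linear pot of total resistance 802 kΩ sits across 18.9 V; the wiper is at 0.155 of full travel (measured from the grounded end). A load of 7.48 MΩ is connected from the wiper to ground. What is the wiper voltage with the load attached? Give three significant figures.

V ≈ 2.89 V

The wiper splits the pot into (1−α)R = 677.7 kΩ above and αR = 124.3 kΩ below.
Lower section ‖ load = 122.3 kΩ.
V_wiper = 18.9 × 122.3/(677.7 + 122.3) = 2.89 V.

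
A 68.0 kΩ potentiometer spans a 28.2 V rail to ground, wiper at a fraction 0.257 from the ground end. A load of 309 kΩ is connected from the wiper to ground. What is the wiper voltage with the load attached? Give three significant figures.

The wiper splits the pot into (1−α)R = 50.52 kΩ above and αR = 17.48 kΩ below.
Lower section ‖ load = 16.54 kΩ.
V_wiper = 28.2 × 16.54/(50.52 + 16.54) = 6.96 V.

V ≈ 6.96 V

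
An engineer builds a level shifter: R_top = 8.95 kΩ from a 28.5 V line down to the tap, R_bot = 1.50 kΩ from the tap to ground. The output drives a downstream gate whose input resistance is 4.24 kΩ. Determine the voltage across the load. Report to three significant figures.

The load sits in parallel with R_bot: R_bot‖R_L = (1.50 × 4.24) / (1.50 + 4.24) = 1.108 kΩ.
V_out = 28.5 × 1.108 / (8.95 + 1.108) = 28.5 × 1.108/10.06 = 3.14 V.

V_out ≈ 3.14 V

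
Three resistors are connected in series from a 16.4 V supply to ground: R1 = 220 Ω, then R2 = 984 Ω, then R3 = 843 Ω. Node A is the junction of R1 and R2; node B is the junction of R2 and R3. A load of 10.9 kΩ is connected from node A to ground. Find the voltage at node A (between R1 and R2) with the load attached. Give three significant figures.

V ≈ 14.4 V

Below node A the series string R2+R3 = 1827 Ω sits in parallel with the 10900 Ω load: 1565 Ω.
V_A = 16.4 × 1565/(220 + 1565) = 14.4 V.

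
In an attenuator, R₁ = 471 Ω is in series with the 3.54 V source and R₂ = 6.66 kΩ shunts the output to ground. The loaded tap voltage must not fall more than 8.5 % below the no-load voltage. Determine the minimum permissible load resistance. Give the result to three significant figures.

R_L(min) ≈ 4.74 kΩ

Output resistance R_th = R₁‖R₂ = (471 × 6660)/7131 = 439.9 Ω.
The fractional drop is R_th/(R_th + R_L); requiring this ≤ 0.0850 gives R_L ≥ R_th(1/0.0850 − 1) = 439.9 × 10.76 = 4.74 kΩ.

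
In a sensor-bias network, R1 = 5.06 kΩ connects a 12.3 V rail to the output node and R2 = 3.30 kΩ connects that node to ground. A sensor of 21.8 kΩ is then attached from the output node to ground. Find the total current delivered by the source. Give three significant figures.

I ≈ 1.55 mA

R2‖R_L = 2.866 kΩ, so the source sees R1 + R2‖R_L = 7.926 kΩ.
I = 12.3 V / 7.926 kΩ = 1.55 mA.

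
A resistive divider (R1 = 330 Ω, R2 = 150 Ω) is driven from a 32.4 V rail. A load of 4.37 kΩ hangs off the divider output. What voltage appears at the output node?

V_out ≈ 9.89 V

The load sits in parallel with R2: R2‖R_L = (150 × 4370) / (150 + 4370) = 145.0 Ω.
V_out = 32.4 × 145.0 / (330 + 145.0) = 32.4 × 145.0/475.0 = 9.89 V.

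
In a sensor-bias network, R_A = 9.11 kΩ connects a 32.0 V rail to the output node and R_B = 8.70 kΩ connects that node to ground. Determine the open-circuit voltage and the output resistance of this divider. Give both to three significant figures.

V_th = 15.6 V, R_th = 4.45 kΩ

V_th is the open-circuit tap voltage: 32.0 × 8.70/(9.11 + 8.70) = 15.6 V.
With the supply zeroed, R_A and R_B appear in parallel from the tap: R_th = R_A‖R_B = (9.11 × 8.70)/17.81 = 4.45 kΩ.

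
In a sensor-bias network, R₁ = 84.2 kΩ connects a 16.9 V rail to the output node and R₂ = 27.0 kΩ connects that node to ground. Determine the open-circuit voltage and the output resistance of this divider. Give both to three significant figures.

V_th is the open-circuit tap voltage: 16.9 × 27.0/(84.2 + 27.0) = 4.10 V.
With the supply zeroed, R₁ and R₂ appear in parallel from the tap: R_th = R₁‖R₂ = (84.2 × 27.0)/111.2 = 20.4 kΩ.

V_th = 4.10 V, R_th = 20.4 kΩ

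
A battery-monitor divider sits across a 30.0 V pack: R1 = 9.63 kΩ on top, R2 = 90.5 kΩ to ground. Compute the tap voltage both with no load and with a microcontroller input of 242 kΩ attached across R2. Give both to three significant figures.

Open-circuit: V = 30.0 × 90.5/(9.63 + 90.5) = 27.1 V.
With the load, R2 becomes R2‖R_L = 65.87 kΩ, so V = 30.0 × 65.87/75.50 = 26.2 V.

Unloaded: 27.1 V; loaded: 26.2 V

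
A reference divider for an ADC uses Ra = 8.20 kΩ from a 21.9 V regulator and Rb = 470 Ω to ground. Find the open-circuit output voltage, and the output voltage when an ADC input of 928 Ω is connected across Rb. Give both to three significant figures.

Unloaded: 1.19 V; loaded: 0.803 V

Open-circuit: V = 21.9 × 470/(8200 + 470) = 1.19 V.
With the load, Rb becomes Rb‖R_L = 312.0 Ω, so V = 21.9 × 312.0/8512 = 0.803 V.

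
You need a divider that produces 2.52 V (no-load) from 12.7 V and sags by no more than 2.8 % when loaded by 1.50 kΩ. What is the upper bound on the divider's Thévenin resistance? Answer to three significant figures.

R_th ≤ 43.2 Ω

Loading drop = R_th/(R_th + R_L) ≤ 0.0280, so R_th ≤ R_L · ε/(1−ε) = 1.50 kΩ × 0.0280/0.9720 = 43.2 Ω.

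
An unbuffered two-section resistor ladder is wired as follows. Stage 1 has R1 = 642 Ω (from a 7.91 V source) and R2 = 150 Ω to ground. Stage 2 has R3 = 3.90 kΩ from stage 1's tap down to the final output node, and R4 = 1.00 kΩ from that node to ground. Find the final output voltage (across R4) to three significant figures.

V_out ≈ 0.298 V

Stage 2 presents R3+R4 = 4900 Ω as a load on stage 1's tap.
Stage 1's lower leg becomes R2‖(R3+R4) = 145.5 Ω, so V_mid = 7.91 × 145.5/787.5 = 1.462 V.
Stage 2 is itself unloaded: V_out = V_mid × R4/(R3+R4) = 1.462 × 1000/4900 = 0.298 V.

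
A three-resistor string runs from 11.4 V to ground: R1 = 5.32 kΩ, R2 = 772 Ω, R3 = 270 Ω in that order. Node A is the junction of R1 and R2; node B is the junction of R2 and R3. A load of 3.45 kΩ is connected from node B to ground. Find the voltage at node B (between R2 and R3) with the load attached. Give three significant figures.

V ≈ 0.450 V

At node B, R3 is in parallel with the load: R3‖R_L = 250.4 Ω.
Below node A the resistance is R2 + (R3‖R_L) = 1022 Ω, so V_A = 11.4 × 1022/6342 = 1.838 V.
Then V_B = V_A × (R3‖R_L)/(R2 + R3‖R_L) = 1.838 × 250.4/1022 = 0.450 V.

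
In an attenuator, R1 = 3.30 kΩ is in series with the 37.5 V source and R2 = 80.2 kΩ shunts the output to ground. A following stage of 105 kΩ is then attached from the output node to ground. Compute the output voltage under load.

The load sits in parallel with R2: R2‖R_L = (80.2 × 105) / (80.2 + 105) = 45.47 kΩ.
V_out = 37.5 × 45.47 / (3.30 + 45.47) = 37.5 × 45.47/48.77 = 35.0 V.

V_out ≈ 35.0 V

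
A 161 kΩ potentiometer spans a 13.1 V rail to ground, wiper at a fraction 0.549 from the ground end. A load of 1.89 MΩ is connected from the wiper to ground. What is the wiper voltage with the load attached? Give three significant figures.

The wiper splits the pot into (1−α)R = 72.61 kΩ above and αR = 88.39 kΩ below.
Lower section ‖ load = 84.44 kΩ.
V_wiper = 13.1 × 84.44/(72.61 + 84.44) = 7.04 V.

V ≈ 7.04 V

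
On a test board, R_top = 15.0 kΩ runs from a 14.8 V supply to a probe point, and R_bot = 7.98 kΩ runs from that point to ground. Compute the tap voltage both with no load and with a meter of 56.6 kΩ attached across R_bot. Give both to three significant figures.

Unloaded: 5.14 V; loaded: 4.71 V

Open-circuit: V = 14.8 × 7.98/(15.0 + 7.98) = 5.14 V.
With the load, R_bot becomes R_bot‖R_L = 6.994 kΩ, so V = 14.8 × 6.994/21.99 = 4.71 V.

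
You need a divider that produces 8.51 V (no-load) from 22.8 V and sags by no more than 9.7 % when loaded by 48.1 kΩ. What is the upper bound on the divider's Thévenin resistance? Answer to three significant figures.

R_th ≤ 5.17 kΩ

Loading drop = R_th/(R_th + R_L) ≤ 0.0970, so R_th ≤ R_L · ε/(1−ε) = 48.1 kΩ × 0.0970/0.9030 = 5.17 kΩ.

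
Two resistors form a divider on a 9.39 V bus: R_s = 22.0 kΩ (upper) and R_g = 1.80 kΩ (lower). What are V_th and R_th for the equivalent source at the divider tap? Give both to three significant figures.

V_th is the open-circuit tap voltage: 9.39 × 1.80/(22.0 + 1.80) = 0.710 V.
With the supply zeroed, R_s and R_g appear in parallel from the tap: R_th = R_s‖R_g = (22.0 × 1.80)/23.80 = 1.66 kΩ.

V_th = 0.710 V, R_th = 1.66 kΩ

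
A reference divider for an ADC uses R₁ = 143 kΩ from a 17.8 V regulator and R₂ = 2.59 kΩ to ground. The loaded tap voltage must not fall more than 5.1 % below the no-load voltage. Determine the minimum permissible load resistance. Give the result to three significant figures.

Output resistance R_th = R₁‖R₂ = (143 × 2.59)/145.6 = 2.544 kΩ.
The fractional drop is R_th/(R_th + R_L); requiring this ≤ 0.0510 gives R_L ≥ R_th(1/0.0510 − 1) = 2.544 × 18.61 = 47.3 kΩ.

R_L(min) ≈ 47.3 kΩ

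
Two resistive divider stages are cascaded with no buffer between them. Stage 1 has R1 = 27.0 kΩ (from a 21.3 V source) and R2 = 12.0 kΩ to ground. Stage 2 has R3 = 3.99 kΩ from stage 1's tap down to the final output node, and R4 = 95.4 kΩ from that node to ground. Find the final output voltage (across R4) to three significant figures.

Stage 2 presents R3+R4 = 99.39 kΩ as a load on stage 1's tap.
Stage 1's lower leg becomes R2‖(R3+R4) = 10.71 kΩ, so V_mid = 21.3 × 10.71/37.71 = 6.048 V.
Stage 2 is itself unloaded: V_out = V_mid × R4/(R3+R4) = 6.048 × 95.4/99.39 = 5.81 V.

V_out ≈ 5.81 V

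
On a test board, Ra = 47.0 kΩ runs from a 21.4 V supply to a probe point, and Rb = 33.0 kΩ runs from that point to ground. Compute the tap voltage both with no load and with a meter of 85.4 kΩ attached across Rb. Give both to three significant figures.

Open-circuit: V = 21.4 × 33.0/(47.0 + 33.0) = 8.83 V.
With the load, Rb becomes Rb‖R_L = 23.80 kΩ, so V = 21.4 × 23.80/70.80 = 7.19 V.

Unloaded: 8.83 V; loaded: 7.19 V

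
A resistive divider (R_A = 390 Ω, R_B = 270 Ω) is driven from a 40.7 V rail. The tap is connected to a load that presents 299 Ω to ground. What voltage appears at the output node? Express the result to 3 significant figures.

V_out ≈ 10.9 V

The load sits in parallel with R_B: R_B‖R_L = (270 × 299) / (270 + 299) = 141.9 Ω.
V_out = 40.7 × 141.9 / (390 + 141.9) = 40.7 × 141.9/531.9 = 10.9 V.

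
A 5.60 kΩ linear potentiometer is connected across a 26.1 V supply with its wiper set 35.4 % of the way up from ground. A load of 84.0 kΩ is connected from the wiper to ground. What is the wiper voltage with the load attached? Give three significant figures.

V ≈ 9.10 V

The wiper splits the pot into (1−α)R = 3.618 kΩ above and αR = 1.982 kΩ below.
Lower section ‖ load = 1.937 kΩ.
V_wiper = 26.1 × 1.937/(3.618 + 1.937) = 9.10 V.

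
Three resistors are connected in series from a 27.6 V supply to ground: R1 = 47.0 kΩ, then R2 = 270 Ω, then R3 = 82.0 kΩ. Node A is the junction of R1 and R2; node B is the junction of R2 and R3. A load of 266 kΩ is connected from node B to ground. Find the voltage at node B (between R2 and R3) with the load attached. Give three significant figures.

V ≈ 15.7 V

At node B, R3 is in parallel with the load: R3‖R_L = 62680 Ω.
Below node A the resistance is R2 + (R3‖R_L) = 62950 Ω, so V_A = 27.6 × 62950/109900 = 15.80 V.
Then V_B = V_A × (R3‖R_L)/(R2 + R3‖R_L) = 15.80 × 62680/62950 = 15.7 V.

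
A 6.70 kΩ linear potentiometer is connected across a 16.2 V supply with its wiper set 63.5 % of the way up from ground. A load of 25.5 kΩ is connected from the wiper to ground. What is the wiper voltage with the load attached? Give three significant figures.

The wiper splits the pot into (1−α)R = 2.446 kΩ above and αR = 4.255 kΩ below.
Lower section ‖ load = 3.646 kΩ.
V_wiper = 16.2 × 3.646/(2.446 + 3.646) = 9.70 V.

V ≈ 9.70 V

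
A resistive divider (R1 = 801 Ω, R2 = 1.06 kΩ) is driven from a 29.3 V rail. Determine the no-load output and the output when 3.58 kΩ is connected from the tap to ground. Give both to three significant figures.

Open-circuit: V = 29.3 × 1060/(801 + 1060) = 16.7 V.
With the load, R2 becomes R2‖R_L = 817.8 Ω, so V = 29.3 × 817.8/1619 = 14.8 V.

Unloaded: 16.7 V; loaded: 14.8 V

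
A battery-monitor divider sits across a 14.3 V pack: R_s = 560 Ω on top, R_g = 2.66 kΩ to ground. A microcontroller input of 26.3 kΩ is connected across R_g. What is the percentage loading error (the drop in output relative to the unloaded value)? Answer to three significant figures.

1.73 %

The divider's output (Thévenin) resistance is R_s‖R_g = 462.6 Ω.
Fractional drop under load = R_th/(R_th + R_L) = 462.6 / (462.6 + 26300) = 0.01729.
So the output falls by 1.73 %.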